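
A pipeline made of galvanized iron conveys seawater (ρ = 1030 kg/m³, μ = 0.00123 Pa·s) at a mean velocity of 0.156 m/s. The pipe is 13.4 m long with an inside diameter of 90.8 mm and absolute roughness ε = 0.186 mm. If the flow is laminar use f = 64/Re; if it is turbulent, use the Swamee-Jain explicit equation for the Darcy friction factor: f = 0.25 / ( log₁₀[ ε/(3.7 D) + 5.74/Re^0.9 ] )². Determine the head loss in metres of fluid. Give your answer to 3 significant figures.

Reynolds number Re = ρVD/μ = 1030 · 0.156 · 0.0908 / 0.00123 = 1.186e+04.
Re > 4000 → turbulent. Relative roughness ε/D = 0.000186/0.0908 = 0.00205. Swamee-Jain: f = 0.25/(log₁₀[0.00205/3.7 + 5.74/1.186e+04^0.9])² = 0.25/(log₁₀[0.000554 + 0.00124])² = 0.25/(-2.747)² = 0.03313.
Darcy-Weisbach: ΔP = f(L/D)(ρV²/2) = 0.03313·(13.4/0.0908)·(1030·0.156²/2) = 0.03313·147.6·12.53 = 61.27 Pa.
Head loss h_f = ΔP/(ρg) = 61.27/(1030·9.81) = 0.00606 m.

h_f ≈ 0.00606 m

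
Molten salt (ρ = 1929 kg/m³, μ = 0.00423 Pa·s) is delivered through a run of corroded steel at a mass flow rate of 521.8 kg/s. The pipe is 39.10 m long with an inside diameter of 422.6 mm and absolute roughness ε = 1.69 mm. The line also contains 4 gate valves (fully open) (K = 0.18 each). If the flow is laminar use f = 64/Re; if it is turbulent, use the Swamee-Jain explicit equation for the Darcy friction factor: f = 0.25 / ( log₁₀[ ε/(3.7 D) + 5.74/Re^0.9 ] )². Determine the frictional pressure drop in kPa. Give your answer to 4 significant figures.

A = πD²/4 = π(0.4226)²/4 = 0.1403 m²; mean velocity V = ṁ/(ρA) = 521.8/(1929 · 0.1403) = 1.929 m/s.
Reynolds number Re = ρVD/μ = 1929 · 1.929 · 0.4226 / 0.00423 = 3.717e+05.
Re > 4000 → turbulent. Relative roughness ε/D = 0.00169/0.4226 = 0.004. Swamee-Jain: f = 0.25/(log₁₀[0.004/3.7 + 5.74/3.717e+05^0.9])² = 0.25/(log₁₀[0.00108 + 5.57e-05])² = 0.25/(-2.944)² = 0.02884.
Total minor-loss coefficient ΣK = 4·0.18 = 0.72.
ΔP = [f·L/D + ΣK]·(ρV²/2) = [0.02884·39.1/0.4226 + 0.72]·(1929·1.929²/2) = [2.668 + 0.72]·3587 = 1.215e+04 Pa.
ΔP = 1.215e+04 Pa = 12.15 kPa.

ΔP ≈ 12.15 kPa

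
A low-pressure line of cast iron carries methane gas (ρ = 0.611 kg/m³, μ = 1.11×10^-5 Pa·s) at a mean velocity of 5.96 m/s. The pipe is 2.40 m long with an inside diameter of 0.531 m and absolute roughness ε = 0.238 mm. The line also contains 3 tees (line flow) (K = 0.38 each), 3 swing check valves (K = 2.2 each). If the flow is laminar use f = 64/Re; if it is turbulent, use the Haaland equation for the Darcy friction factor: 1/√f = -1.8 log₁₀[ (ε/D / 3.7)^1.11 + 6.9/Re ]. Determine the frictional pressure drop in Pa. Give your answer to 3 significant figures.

ΔP ≈ 84.9 Pa

Reynolds number Re = ρVD/μ = 0.611 · 5.96 · 0.531 / 1.11e-05 = 1.742e+05.
Re > 4000 → turbulent. Relative roughness ε/D = 0.000238/0.531 = 0.000448. Haaland: 1/√f = -1.8 log₁₀[(0.000448/3.7)^1.11 + 6.9/1.742e+05] = -1.8 log₁₀[4.49e-05 + 3.96e-05] = 7.331, so f = 0.0186.
Total minor-loss coefficient ΣK = 3·0.38 + 3·2.2 = 7.74.
ΔP = [f·L/D + ΣK]·(ρV²/2) = [0.0186·2.4/0.531 + 7.74]·(0.611·5.96²/2) = [0.08409 + 7.74]·10.85 = 84.91 Pa.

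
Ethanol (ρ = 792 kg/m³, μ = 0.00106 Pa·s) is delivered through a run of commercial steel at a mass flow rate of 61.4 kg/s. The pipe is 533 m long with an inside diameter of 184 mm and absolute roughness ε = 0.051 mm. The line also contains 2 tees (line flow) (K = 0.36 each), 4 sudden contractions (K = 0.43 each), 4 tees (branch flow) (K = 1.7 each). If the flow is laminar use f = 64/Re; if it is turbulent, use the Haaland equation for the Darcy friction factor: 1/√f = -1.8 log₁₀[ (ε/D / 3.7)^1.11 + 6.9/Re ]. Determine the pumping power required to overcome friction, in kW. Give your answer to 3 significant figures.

P ≈ 14.7 kW

A = πD²/4 = π(0.184)²/4 = 0.02659 m²; mean velocity V = ṁ/(ρA) = 61.4/(792 · 0.02659) = 2.916 m/s.
Reynolds number Re = ρVD/μ = 792 · 2.916 · 0.184 / 0.00106 = 4.008e+05.
Re > 4000 → turbulent. Relative roughness ε/D = 5.1e-05/0.184 = 0.000277. Haaland: 1/√f = -1.8 log₁₀[(0.000277/3.7)^1.11 + 6.9/4.008e+05] = -1.8 log₁₀[2.63e-05 + 1.72e-05] = 7.85, so f = 0.01623.
Total minor-loss coefficient ΣK = 2·0.36 + 4·0.43 + 4·1.7 = 9.24.
ΔP = [f·L/D + ΣK]·(ρV²/2) = [0.01623·533/0.184 + 9.24]·(792·2.916²/2) = [47.01 + 9.24]·3366 = 1.894e+05 Pa.
Q = ṁ/ρ = 61.4/792 = 0.07753 m³/s.
Pumping power P = QΔP = 0.07753·1.894e+05 = 14680 W = 14.7 kW.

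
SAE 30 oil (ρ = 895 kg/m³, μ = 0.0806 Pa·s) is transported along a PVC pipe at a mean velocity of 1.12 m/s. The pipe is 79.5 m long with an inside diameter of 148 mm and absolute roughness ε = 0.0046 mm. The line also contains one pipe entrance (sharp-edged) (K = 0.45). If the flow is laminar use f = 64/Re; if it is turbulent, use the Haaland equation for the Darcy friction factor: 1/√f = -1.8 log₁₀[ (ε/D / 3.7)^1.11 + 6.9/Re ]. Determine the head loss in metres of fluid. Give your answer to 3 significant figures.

Reynolds number Re = ρVD/μ = 895 · 1.12 · 0.148 / 0.0806 = 1841.
Re < 2300 → laminar flow, so f = 64/Re = 64/1841 = 0.03477 (the turbulent correlation is not needed).
Total minor-loss coefficient ΣK = 1·0.45 = 0.45.
ΔP = [f·L/D + ΣK]·(ρV²/2) = [0.03477·79.5/0.148 + 0.45]·(895·1.12²/2) = [18.68 + 0.45]·561.3 = 1.074e+04 Pa.
Head loss h_f = ΔP/(ρg) = 1.074e+04/(895·9.81) = 1.22 m.

h_f ≈ 1.22 m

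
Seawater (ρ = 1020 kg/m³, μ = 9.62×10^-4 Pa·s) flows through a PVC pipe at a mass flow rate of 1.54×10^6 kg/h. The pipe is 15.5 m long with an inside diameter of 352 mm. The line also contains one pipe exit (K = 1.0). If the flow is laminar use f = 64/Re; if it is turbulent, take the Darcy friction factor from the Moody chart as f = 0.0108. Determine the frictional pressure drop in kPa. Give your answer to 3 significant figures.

ΔP ≈ 14.0 kPa

ṁ = 1.54×10^6 kg/h = 1.54×10^6/3600 = 427.8 kg/s.
A = πD²/4 = π(0.352)²/4 = 0.09731 m²; mean velocity V = ṁ/(ρA) = 427.8/(1020 · 0.09731) = 4.31 m/s.
Reynolds number Re = ρVD/μ = 1020 · 4.31 · 0.352 / 0.000962 = 1.608e+06.
Re > 4000 → turbulent; use the Moody-chart value f = 0.0108.
Total minor-loss coefficient ΣK = 1·1 = 1.
ΔP = [f·L/D + ΣK]·(ρV²/2) = [0.0108·15.5/0.352 + 1]·(1020·4.31²/2) = [0.4756 + 1]·9472 = 1.398e+04 Pa.
ΔP = 1.398e+04 Pa = 14.0 kPa.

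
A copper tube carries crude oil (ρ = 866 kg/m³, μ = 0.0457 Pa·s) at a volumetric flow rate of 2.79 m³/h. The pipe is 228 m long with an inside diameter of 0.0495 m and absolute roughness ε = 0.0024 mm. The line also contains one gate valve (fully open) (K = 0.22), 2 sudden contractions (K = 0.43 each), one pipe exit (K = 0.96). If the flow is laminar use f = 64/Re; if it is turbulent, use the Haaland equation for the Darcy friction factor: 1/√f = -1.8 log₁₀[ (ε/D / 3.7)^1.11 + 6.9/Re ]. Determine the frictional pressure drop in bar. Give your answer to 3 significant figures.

ΔP ≈ 0.549 bar

Q = 2.79 m³/h = 2.79/3600 = 0.000775 m³/s.
Cross-sectional area A = πD²/4 = π(0.0495)²/4 = 0.001924 m²; mean velocity V = Q/A = 0.000775/0.001924 = 0.4027 m/s.
Reynolds number Re = ρVD/μ = 866 · 0.4027 · 0.0495 / 0.0457 = 377.8.
Re < 2300 → laminar flow, so f = 64/Re = 64/377.8 = 0.1694 (the turbulent correlation is not needed).
Total minor-loss coefficient ΣK = 1·0.22 + 2·0.43 + 1·0.96 = 2.04.
ΔP = [f·L/D + ΣK]·(ρV²/2) = [0.1694·228/0.0495 + 2.04]·(866·0.4027²/2) = [780.4 + 2.04]·70.22 = 5.494e+04 Pa.
ΔP = 5.494e+04 Pa = 0.549 bar.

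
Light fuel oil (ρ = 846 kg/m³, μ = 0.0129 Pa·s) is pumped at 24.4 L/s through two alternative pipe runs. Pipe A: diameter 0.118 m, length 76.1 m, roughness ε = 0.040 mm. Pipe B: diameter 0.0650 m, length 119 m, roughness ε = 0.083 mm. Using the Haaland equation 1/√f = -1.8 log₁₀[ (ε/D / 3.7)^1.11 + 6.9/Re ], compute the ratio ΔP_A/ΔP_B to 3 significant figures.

ΔP_A/ΔP_B ≈ 0.0339

Pipe A: V = Q/A = 0.0244/0.01094 = 2.231 m/s; Re = 1.727e+04; ε/D = 0.000339; Haaland → f = 0.02727; ΔP_A = f(L/D)(ρV²/2) = 3.704e+04 Pa.
Pipe B: V = Q/A = 0.0244/0.003318 = 7.353 m/s; Re = 3.134e+04; ε/D = 0.00128; Haaland → f = 0.02609; ΔP_B = f(L/D)(ρV²/2) = 1.093e+06 Pa.
ΔP_A/ΔP_B = 3.704e+04/1.093e+06 = 0.0339.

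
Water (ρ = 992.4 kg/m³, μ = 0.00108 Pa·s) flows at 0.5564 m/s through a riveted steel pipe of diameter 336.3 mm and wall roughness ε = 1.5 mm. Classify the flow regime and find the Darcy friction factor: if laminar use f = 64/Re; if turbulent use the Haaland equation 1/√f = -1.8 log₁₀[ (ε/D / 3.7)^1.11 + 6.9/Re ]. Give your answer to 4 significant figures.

Re = ρVD/μ = 992.4·0.5564·0.3363/0.00108 = 1.719e+05.
Re > 4000 → turbulent. ε/D = 0.0015/0.3363 = 0.00446; Haaland: 1/√f = -1.8 log₁₀[0.000576 + 4.01e-05] = 5.779, so f = 0.02994.

f ≈ 0.02994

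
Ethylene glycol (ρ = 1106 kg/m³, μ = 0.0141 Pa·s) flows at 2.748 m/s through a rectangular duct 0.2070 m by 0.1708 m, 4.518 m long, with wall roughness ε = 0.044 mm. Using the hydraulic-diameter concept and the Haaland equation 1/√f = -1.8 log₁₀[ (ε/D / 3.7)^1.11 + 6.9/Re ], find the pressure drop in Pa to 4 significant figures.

Hydraulic diameter D_h = 4A/P = 4·(0.207·0.1708)/(2·(0.207+0.1708)) = 0.1414/0.7556 = 0.1872 m.
Re = ρVD_h/μ = 1106·2.748·0.1872/0.0141 = 4.034e+04.
ε/D_h = 4.4e-05/0.1872 = 0.000235; Haaland gives 1/√f = -1.8 log₁₀[2.19e-05+0.000171] = 6.686, so f = 0.02237.
ΔP = f(L/D_h)(ρV²/2) = 0.02237·4.518/0.1872·4176 = 2255 Pa.

ΔP ≈ 2255 Pa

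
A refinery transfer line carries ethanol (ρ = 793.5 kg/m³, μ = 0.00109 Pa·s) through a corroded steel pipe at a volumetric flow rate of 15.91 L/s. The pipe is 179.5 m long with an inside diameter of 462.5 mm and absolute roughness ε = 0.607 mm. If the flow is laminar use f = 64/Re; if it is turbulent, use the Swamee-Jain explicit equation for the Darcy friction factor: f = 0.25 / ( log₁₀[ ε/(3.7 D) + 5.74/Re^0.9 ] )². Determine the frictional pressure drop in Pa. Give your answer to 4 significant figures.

ΔP ≈ 36.77 Pa

Q = 15.91 L/s = 15.91/1000 = 0.01591 m³/s.
Cross-sectional area A = πD²/4 = π(0.4625)²/4 = 0.168 m²; mean velocity V = Q/A = 0.01591/0.168 = 0.0947 m/s.
Reynolds number Re = ρVD/μ = 793.5 · 0.0947 · 0.4625 / 0.00109 = 3.189e+04.
Re > 4000 → turbulent. Relative roughness ε/D = 0.000607/0.4625 = 0.00131. Swamee-Jain: f = 0.25/(log₁₀[0.00131/3.7 + 5.74/3.189e+04^0.9])² = 0.25/(log₁₀[0.000355 + 0.000508])² = 0.25/(-3.064)² = 0.02663.
Darcy-Weisbach: ΔP = f(L/D)(ρV²/2) = 0.02663·(179.5/0.4625)·(793.5·0.0947²/2) = 0.02663·388.1·3.558 = 36.77 Pa.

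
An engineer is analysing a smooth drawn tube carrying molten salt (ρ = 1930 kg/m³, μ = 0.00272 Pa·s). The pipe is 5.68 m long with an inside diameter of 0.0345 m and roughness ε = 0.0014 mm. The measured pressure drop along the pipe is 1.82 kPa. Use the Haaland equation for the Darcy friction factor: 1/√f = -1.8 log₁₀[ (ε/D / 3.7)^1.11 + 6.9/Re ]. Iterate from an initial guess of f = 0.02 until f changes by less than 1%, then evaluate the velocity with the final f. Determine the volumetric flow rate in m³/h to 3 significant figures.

Q ≈ 2.18 m³/h

Rearranging Darcy-Weisbach: V = √(2·ΔP·D/(f·L·ρ)). With ε/D = 1.4e-06/0.0345 = 4.06e-05, iterate starting from f = 0.02:
  f = 0.02 → V = √(2·1820·0.0345/(0.02·5.68·1930)) = 0.7568 m/s; Re = ρVD/μ = 1.853e+04; f → 0.02631
  f = 0.02631 → V = 0.6599 m/s; Re = 1.615e+04; f → 0.02724
  f = 0.02724 → V = 0.6485 m/s; Re = 1.588e+04; f → 0.02736
Converged (Δf/f < 1%). With the final f = 0.02736: V = √(2·1820·0.0345/(0.02736·5.68·1930)) = 0.6471 m/s.
Q = V·A = 0.6471·(π/4·0.0345²) = 0.0006049 m³/s = 2.18 m³/h.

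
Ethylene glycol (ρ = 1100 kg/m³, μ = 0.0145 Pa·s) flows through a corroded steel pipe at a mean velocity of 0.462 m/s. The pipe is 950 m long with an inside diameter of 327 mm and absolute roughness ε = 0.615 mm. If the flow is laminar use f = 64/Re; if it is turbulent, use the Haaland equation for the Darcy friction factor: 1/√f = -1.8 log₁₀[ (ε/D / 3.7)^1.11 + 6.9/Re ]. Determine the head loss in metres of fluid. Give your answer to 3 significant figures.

Reynolds number Re = ρVD/μ = 1100 · 0.462 · 0.327 / 0.0145 = 1.146e+04.
Re > 4000 → turbulent. Relative roughness ε/D = 0.000615/0.327 = 0.00188. Haaland: 1/√f = -1.8 log₁₀[(0.00188/3.7)^1.11 + 6.9/1.146e+04] = -1.8 log₁₀[0.000221 + 0.000602] = 5.553, so f = 0.03244.
Darcy-Weisbach: ΔP = f(L/D)(ρV²/2) = 0.03244·(950/0.327)·(1100·0.462²/2) = 0.03244·2905·117.4 = 1.106e+04 Pa.
Head loss h_f = ΔP/(ρg) = 1.106e+04/(1100·9.81) = 1.03 m.

h_f ≈ 1.03 m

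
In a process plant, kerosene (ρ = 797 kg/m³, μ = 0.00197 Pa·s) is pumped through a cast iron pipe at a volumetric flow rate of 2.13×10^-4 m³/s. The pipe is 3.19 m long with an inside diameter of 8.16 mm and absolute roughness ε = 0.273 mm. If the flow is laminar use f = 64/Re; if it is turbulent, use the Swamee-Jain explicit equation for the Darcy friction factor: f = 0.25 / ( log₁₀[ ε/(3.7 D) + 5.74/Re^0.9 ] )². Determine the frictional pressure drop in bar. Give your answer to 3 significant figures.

ΔP ≈ 1.63 bar

Cross-sectional area A = πD²/4 = π(0.00816)²/4 = 5.23e-05 m²; mean velocity V = Q/A = 0.000213/5.23e-05 = 4.073 m/s.
Reynolds number Re = ρVD/μ = 797 · 4.073 · 0.00816 / 0.00197 = 1.345e+04.
Re > 4000 → turbulent. Relative roughness ε/D = 0.000273/0.00816 = 0.0335. Swamee-Jain: f = 0.25/(log₁₀[0.0335/3.7 + 5.74/1.345e+04^0.9])² = 0.25/(log₁₀[0.00904 + 0.0011])² = 0.25/(-1.994)² = 0.0629.
Darcy-Weisbach: ΔP = f(L/D)(ρV²/2) = 0.0629·(3.19/0.00816)·(797·4.073²/2) = 0.0629·390.9·6611 = 1.625e+05 Pa.
ΔP = 1.625e+05 Pa = 1.63 bar.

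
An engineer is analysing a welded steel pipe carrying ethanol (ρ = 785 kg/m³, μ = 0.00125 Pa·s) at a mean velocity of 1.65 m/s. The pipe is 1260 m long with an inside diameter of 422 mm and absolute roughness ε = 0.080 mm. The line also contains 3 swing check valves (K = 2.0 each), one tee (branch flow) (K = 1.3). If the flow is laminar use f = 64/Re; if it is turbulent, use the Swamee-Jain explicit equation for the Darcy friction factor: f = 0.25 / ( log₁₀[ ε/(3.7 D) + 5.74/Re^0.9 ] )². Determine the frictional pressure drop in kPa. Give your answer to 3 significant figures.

ΔP ≈ 57.6 kPa

Reynolds number Re = ρVD/μ = 785 · 1.65 · 0.422 / 0.00125 = 4.373e+05.
Re > 4000 → turbulent. Relative roughness ε/D = 8e-05/0.422 = 0.00019. Swamee-Jain: f = 0.25/(log₁₀[0.00019/3.7 + 5.74/4.373e+05^0.9])² = 0.25/(log₁₀[5.12e-05 + 4.81e-05])² = 0.25/(-4.003)² = 0.0156.
Total minor-loss coefficient ΣK = 3·2 + 1·1.3 = 7.3.
ΔP = [f·L/D + ΣK]·(ρV²/2) = [0.0156·1260/0.422 + 7.3]·(785·1.65²/2) = [46.59 + 7.3]·1069 = 5.758e+04 Pa.
ΔP = 5.758e+04 Pa = 57.6 kPa.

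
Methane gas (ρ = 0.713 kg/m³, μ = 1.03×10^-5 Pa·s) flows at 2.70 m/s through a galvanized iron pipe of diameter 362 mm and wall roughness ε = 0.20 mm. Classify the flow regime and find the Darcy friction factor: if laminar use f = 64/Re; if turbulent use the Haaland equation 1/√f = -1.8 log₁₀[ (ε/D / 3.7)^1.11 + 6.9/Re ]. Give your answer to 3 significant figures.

f ≈ 0.0214

Re = ρVD/μ = 0.713·2.7·0.362/1.03e-05 = 6.766e+04.
Re > 4000 → turbulent. ε/D = 0.0002/0.362 = 0.000552; Haaland: 1/√f = -1.8 log₁₀[5.67e-05 + 0.000102] = 6.839, so f = 0.02138.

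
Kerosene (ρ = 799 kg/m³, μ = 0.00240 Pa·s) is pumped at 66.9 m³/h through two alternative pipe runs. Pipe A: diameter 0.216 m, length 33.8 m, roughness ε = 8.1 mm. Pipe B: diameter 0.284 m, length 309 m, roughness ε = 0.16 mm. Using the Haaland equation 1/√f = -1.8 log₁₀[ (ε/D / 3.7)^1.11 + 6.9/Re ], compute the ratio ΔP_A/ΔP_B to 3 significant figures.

Pipe A: V = Q/A = 0.01858/0.03664 = 0.5071 m/s; Re = 3.647e+04; ε/D = 0.0375; Haaland → f = 0.06375; ΔP_A = f(L/D)(ρV²/2) = 1025 Pa.
Pipe B: V = Q/A = 0.01858/0.06335 = 0.2934 m/s; Re = 2.774e+04; ε/D = 0.000563; Haaland → f = 0.025; ΔP_B = f(L/D)(ρV²/2) = 935.3 Pa.
ΔP_A/ΔP_B = 1025/935.3 = 1.10.

ΔP_A/ΔP_B ≈ 1.10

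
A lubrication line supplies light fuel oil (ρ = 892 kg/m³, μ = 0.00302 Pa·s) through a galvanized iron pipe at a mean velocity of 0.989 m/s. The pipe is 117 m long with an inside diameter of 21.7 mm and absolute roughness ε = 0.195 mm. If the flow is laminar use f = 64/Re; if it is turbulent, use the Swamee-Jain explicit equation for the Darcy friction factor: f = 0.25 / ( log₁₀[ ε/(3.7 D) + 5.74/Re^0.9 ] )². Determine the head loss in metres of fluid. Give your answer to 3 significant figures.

h_f ≈ 12.3 m

Reynolds number Re = ρVD/μ = 892 · 0.989 · 0.0217 / 0.00302 = 6339.
Re > 4000 → turbulent. Relative roughness ε/D = 0.000195/0.0217 = 0.00899. Swamee-Jain: f = 0.25/(log₁₀[0.00899/3.7 + 5.74/6339^0.9])² = 0.25/(log₁₀[0.00243 + 0.00217])² = 0.25/(-2.337)² = 0.04577.
Darcy-Weisbach: ΔP = f(L/D)(ρV²/2) = 0.04577·(117/0.0217)·(892·0.989²/2) = 0.04577·5392·436.2 = 1.077e+05 Pa.
Head loss h_f = ΔP/(ρg) = 1.077e+05/(892·9.81) = 12.3 m.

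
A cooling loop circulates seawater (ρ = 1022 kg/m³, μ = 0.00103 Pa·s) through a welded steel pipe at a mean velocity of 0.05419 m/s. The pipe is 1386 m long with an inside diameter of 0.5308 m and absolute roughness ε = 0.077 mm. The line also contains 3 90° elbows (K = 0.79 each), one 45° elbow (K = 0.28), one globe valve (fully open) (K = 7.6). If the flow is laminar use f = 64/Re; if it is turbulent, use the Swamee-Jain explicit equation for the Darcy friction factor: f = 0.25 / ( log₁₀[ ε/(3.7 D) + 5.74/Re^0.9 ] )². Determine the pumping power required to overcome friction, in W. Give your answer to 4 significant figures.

Reynolds number Re = ρVD/μ = 1022 · 0.05419 · 0.5308 / 0.00103 = 2.854e+04.
Re > 4000 → turbulent. Relative roughness ε/D = 7.7e-05/0.5308 = 0.000145. Swamee-Jain: f = 0.25/(log₁₀[0.000145/3.7 + 5.74/2.854e+04^0.9])² = 0.25/(log₁₀[3.92e-05 + 0.000561])² = 0.25/(-3.222)² = 0.02409.
Total minor-loss coefficient ΣK = 3·0.79 + 1·0.28 + 1·7.6 = 10.2.
ΔP = [f·L/D + ΣK]·(ρV²/2) = [0.02409·1386/0.5308 + 10.2]·(1022·0.05419²/2) = [62.89 + 10.2]·1.501 = 109.8 Pa.
Q = V·A = 0.05419·0.2213 = 0.01199 m³/s.
Pumping power P = QΔP = 0.01199·109.8 = 1.3162 W = 1.316 W.

P ≈ 1.316 W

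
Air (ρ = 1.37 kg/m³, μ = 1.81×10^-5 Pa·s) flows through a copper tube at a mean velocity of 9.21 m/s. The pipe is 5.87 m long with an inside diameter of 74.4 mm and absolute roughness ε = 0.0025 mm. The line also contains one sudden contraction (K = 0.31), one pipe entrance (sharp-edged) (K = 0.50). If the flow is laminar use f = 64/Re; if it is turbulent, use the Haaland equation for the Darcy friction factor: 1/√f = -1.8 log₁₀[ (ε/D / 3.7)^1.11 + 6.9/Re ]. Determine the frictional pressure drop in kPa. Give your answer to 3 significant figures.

Reynolds number Re = ρVD/μ = 1.37 · 9.21 · 0.0744 / 1.81e-05 = 5.187e+04.
Re > 4000 → turbulent. Relative roughness ε/D = 2.5e-06/0.0744 = 3.36e-05. Haaland: 1/√f = -1.8 log₁₀[(3.36e-05/3.7)^1.11 + 6.9/5.187e+04] = -1.8 log₁₀[2.53e-06 + 0.000133] = 6.962, so f = 0.02063.
Total minor-loss coefficient ΣK = 1·0.31 + 1·0.5 = 0.81.
ΔP = [f·L/D + ΣK]·(ρV²/2) = [0.02063·5.87/0.0744 + 0.81]·(1.37·9.21²/2) = [1.628 + 0.81]·58.1 = 141.6 Pa.
ΔP = 141.6 Pa = 0.142 kPa.

ΔP ≈ 0.142 kPa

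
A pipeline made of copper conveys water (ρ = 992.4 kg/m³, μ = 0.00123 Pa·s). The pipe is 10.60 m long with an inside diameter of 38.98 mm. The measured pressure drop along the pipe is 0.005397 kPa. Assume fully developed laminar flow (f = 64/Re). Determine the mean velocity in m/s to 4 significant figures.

For laminar flow, f = 64/Re with Re = ρVD/μ, so Darcy-Weisbach reduces to ΔP = 32μLV/D². Solving for V: V = ΔP·D²/(32μL) = 5.397·(0.03898)²/(32·0.00123·10.6) = 0.01966 m/s.
Check: Re = ρVD/μ = 992.4·0.01966·0.03898/0.00123 = 618.2 < 2300, so the laminar assumption holds.

V ≈ 0.01966 m/s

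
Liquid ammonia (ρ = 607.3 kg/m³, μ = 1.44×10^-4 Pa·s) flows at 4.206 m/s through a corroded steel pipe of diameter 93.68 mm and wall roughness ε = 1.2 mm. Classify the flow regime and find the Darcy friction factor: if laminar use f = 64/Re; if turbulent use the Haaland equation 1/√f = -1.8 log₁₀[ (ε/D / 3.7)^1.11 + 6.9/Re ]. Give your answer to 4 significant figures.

f ≈ 0.04140

Re = ρVD/μ = 607.3·4.206·0.09368/0.000144 = 1.662e+06.
Re > 4000 → turbulent. ε/D = 0.0012/0.09368 = 0.0128; Haaland: 1/√f = -1.8 log₁₀[0.00186 + 4.15e-06] = 4.915, so f = 0.0414.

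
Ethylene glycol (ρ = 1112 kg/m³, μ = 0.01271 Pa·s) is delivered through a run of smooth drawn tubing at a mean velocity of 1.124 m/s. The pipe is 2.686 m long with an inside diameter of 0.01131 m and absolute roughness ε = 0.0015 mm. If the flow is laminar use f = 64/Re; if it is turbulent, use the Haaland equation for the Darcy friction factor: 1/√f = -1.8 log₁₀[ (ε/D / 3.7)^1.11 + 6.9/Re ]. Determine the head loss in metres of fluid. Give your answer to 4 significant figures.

Reynolds number Re = ρVD/μ = 1112 · 1.124 · 0.01131 / 0.0127 = 1112.
Re < 2300 → laminar flow, so f = 64/Re = 64/1112 = 0.05754 (the turbulent correlation is not needed).
Darcy-Weisbach: ΔP = f(L/D)(ρV²/2) = 0.05754·(2.686/0.01131)·(1112·1.124²/2) = 0.05754·237.5·702.4 = 9599 Pa.
Head loss h_f = ΔP/(ρg) = 9599/(1112·9.81) = 0.8800 m.

h_f ≈ 0.8800 m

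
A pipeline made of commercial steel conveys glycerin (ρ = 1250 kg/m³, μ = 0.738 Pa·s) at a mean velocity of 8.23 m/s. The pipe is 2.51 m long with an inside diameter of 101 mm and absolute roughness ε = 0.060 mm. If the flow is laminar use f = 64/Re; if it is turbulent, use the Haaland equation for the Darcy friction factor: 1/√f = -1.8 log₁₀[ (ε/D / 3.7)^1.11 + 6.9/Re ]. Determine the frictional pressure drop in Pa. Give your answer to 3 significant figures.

Reynolds number Re = ρVD/μ = 1250 · 8.23 · 0.101 / 0.738 = 1408.
Re < 2300 → laminar flow, so f = 64/Re = 64/1408 = 0.04546 (the turbulent correlation is not needed).
Darcy-Weisbach: ΔP = f(L/D)(ρV²/2) = 0.04546·(2.51/0.101)·(1250·8.23²/2) = 0.04546·24.85·4.233e+04 = 4.782e+04 Pa.

ΔP ≈ 47800 Pa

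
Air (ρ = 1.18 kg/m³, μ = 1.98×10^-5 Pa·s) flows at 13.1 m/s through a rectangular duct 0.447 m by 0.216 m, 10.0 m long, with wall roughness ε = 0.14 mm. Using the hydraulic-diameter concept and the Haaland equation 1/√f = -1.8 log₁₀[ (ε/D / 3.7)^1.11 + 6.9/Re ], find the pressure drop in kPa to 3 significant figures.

Hydraulic diameter D_h = 4A/P = 4·(0.447·0.216)/(2·(0.447+0.216)) = 0.3862/1.326 = 0.2913 m.
Re = ρVD_h/μ = 1.18·13.1·0.2913/1.98e-05 = 2.274e+05.
ε/D_h = 0.00014/0.2913 = 0.000481; Haaland gives 1/√f = -1.8 log₁₀[4.85e-05+3.03e-05] = 7.385, so f = 0.01833.
ΔP = f(L/D_h)(ρV²/2) = 0.01833·10/0.2913·101.2 = 63.73 Pa.
ΔP = 0.0637 kPa.

ΔP ≈ 0.0637 kPa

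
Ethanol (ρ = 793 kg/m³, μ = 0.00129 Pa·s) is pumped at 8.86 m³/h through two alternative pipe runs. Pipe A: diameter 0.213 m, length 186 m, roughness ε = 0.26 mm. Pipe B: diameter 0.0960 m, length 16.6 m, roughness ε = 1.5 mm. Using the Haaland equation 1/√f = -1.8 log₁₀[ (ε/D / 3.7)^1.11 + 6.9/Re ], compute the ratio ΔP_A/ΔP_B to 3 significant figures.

ΔP_A/ΔP_B ≈ 0.149

Pipe A: V = Q/A = 0.002461/0.03563 = 0.06907 m/s; Re = 9044; ε/D = 0.00122; Haaland → f = 0.03327; ΔP_A = f(L/D)(ρV²/2) = 54.95 Pa.
Pipe B: V = Q/A = 0.002461/0.007238 = 0.34 m/s; Re = 2.007e+04; ε/D = 0.0156; Haaland → f = 0.04653; ΔP_B = f(L/D)(ρV²/2) = 368.8 Pa.
ΔP_A/ΔP_B = 54.95/368.8 = 0.149.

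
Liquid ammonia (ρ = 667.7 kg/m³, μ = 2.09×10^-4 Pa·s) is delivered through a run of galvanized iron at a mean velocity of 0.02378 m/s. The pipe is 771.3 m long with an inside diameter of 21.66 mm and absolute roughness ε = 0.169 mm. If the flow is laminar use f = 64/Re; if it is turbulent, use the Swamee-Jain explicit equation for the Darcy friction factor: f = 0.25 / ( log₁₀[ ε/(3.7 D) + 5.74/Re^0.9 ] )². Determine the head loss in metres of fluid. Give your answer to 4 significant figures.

Reynolds number Re = ρVD/μ = 667.7 · 0.02378 · 0.02166 / 0.000209 = 1646.
Re < 2300 → laminar flow, so f = 64/Re = 64/1646 = 0.03889 (the turbulent correlation is not needed).
Darcy-Weisbach: ΔP = f(L/D)(ρV²/2) = 0.03889·(771.3/0.02166)·(667.7·0.02378²/2) = 0.03889·3.561e+04·0.1888 = 261.5 Pa.
Head loss h_f = ΔP/(ρg) = 261.5/(667.7·9.81) = 0.03992 m.

h_f ≈ 0.03992 m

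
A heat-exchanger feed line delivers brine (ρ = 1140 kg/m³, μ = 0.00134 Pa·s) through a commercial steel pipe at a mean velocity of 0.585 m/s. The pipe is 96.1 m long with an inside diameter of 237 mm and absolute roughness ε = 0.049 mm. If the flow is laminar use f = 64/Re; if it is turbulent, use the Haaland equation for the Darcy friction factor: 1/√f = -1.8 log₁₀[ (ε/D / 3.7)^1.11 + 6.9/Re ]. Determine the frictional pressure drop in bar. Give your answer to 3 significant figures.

ΔP ≈ 0.0144 bar

Reynolds number Re = ρVD/μ = 1140 · 0.585 · 0.237 / 0.00134 = 1.18e+05.
Re > 4000 → turbulent. Relative roughness ε/D = 4.9e-05/0.237 = 0.000207. Haaland: 1/√f = -1.8 log₁₀[(0.000207/3.7)^1.11 + 6.9/1.18e+05] = -1.8 log₁₀[1.9e-05 + 5.85e-05] = 7.399, so f = 0.01827.
Darcy-Weisbach: ΔP = f(L/D)(ρV²/2) = 0.01827·(96.1/0.237)·(1140·0.585²/2) = 0.01827·405.5·195.1 = 1445 Pa.
ΔP = 1445 Pa = 0.0144 bar.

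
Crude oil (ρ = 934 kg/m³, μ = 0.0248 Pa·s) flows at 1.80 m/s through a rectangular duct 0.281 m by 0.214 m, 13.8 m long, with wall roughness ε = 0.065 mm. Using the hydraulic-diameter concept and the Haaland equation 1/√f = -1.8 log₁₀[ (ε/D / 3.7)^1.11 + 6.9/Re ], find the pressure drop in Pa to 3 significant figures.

Hydraulic diameter D_h = 4A/P = 4·(0.281·0.214)/(2·(0.281+0.214)) = 0.2405/0.99 = 0.243 m.
Re = ρVD_h/μ = 934·1.8·0.243/0.0248 = 1.647e+04.
ε/D_h = 6.5e-05/0.243 = 0.000268; Haaland gives 1/√f = -1.8 log₁₀[2.53e-05+0.000419] = 6.034, so f = 0.02746.
ΔP = f(L/D_h)(ρV²/2) = 0.02746·13.8/0.243·1513 = 2360 Pa.

ΔP ≈ 2360 Pa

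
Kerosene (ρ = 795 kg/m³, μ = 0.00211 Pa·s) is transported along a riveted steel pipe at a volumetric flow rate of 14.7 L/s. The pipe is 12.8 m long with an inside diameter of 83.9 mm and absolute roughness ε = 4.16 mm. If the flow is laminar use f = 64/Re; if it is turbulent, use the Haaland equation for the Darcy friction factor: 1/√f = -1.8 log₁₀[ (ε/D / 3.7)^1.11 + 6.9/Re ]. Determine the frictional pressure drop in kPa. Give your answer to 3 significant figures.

Q = 14.7 L/s = 14.7/1000 = 0.0147 m³/s.
Cross-sectional area A = πD²/4 = π(0.0839)²/4 = 0.005529 m²; mean velocity V = Q/A = 0.0147/0.005529 = 2.659 m/s.
Reynolds number Re = ρVD/μ = 795 · 2.659 · 0.0839 / 0.00211 = 8.405e+04.
Re > 4000 → turbulent. Relative roughness ε/D = 0.00416/0.0839 = 0.0496. Haaland: 1/√f = -1.8 log₁₀[(0.0496/3.7)^1.11 + 6.9/8.405e+04] = -1.8 log₁₀[0.00834 + 8.21e-05] = 3.734, so f = 0.07171.
Darcy-Weisbach: ΔP = f(L/D)(ρV²/2) = 0.07171·(12.8/0.0839)·(795·2.659²/2) = 0.07171·152.6·2810 = 3.074e+04 Pa.
ΔP = 3.074e+04 Pa = 30.7 kPa.

ΔP ≈ 30.7 kPa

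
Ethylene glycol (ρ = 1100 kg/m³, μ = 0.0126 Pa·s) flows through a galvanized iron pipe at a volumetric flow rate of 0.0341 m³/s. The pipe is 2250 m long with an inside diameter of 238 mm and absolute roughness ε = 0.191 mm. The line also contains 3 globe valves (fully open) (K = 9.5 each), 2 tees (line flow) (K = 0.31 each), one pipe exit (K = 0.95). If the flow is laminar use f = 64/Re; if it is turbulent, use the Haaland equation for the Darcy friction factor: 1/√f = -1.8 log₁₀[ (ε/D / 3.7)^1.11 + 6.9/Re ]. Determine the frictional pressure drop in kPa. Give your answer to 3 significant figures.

ΔP ≈ 97.1 kPa

Cross-sectional area A = πD²/4 = π(0.238)²/4 = 0.04449 m²; mean velocity V = Q/A = 0.0341/0.04449 = 0.7665 m/s.
Reynolds number Re = ρVD/μ = 1100 · 0.7665 · 0.238 / 0.0126 = 1.593e+04.
Re > 4000 → turbulent. Relative roughness ε/D = 0.000191/0.238 = 0.000803. Haaland: 1/√f = -1.8 log₁₀[(0.000803/3.7)^1.11 + 6.9/1.593e+04] = -1.8 log₁₀[8.58e-05 + 0.000433] = 5.913, so f = 0.0286.
Total minor-loss coefficient ΣK = 3·9.5 + 2·0.31 + 1·0.95 = 30.1.
ΔP = [f·L/D + ΣK]·(ρV²/2) = [0.0286·2250/0.238 + 30.1]·(1100·0.7665²/2) = [270.4 + 30.1]·323.1 = 9.71e+04 Pa.
ΔP = 9.71e+04 Pa = 97.1 kPa.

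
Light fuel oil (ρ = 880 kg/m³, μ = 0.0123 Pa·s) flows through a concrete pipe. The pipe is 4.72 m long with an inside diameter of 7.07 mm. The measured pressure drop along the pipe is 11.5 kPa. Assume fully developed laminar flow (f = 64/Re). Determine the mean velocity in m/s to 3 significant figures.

For laminar flow, f = 64/Re with Re = ρVD/μ, so Darcy-Weisbach reduces to ΔP = 32μLV/D². Solving for V: V = ΔP·D²/(32μL) = 1.15e+04·(0.00707)²/(32·0.0123·4.72) = 0.3094 m/s.
Check: Re = ρVD/μ = 880·0.3094·0.00707/0.0123 = 156.5 < 2300, so the laminar assumption holds.

V ≈ 0.309 m/s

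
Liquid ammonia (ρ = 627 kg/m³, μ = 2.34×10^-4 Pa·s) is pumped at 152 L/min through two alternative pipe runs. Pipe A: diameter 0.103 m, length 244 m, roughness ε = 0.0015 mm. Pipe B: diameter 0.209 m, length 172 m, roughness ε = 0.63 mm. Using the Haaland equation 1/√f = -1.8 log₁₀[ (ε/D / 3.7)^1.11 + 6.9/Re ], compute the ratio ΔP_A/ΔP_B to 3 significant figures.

ΔP_A/ΔP_B ≈ 31.3

Pipe A: V = Q/A = 0.002533/0.008332 = 0.304 m/s; Re = 8.391e+04; ε/D = 1.46e-05; Haaland → f = 0.01854; ΔP_A = f(L/D)(ρV²/2) = 1273 Pa.
Pipe B: V = Q/A = 0.002533/0.03431 = 0.07384 m/s; Re = 4.135e+04; ε/D = 0.00301; Haaland → f = 0.0289; ΔP_B = f(L/D)(ρV²/2) = 40.65 Pa.
ΔP_A/ΔP_B = 1273/40.65 = 31.3.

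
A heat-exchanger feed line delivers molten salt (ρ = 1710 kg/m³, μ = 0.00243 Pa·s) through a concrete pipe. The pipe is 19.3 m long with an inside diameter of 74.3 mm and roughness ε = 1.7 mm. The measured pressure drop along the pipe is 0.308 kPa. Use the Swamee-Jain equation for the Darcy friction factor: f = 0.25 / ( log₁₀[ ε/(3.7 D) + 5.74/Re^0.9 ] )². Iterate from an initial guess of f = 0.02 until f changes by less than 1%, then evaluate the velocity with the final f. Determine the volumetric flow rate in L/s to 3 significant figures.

Rearranging Darcy-Weisbach: V = √(2·ΔP·D/(f·L·ρ)). With ε/D = 0.0017/0.0743 = 0.0229, iterate starting from f = 0.02:
  f = 0.02 → V = √(2·308·0.0743/(0.02·19.3·1710)) = 0.2633 m/s; Re = ρVD/μ = 1.377e+04; f → 0.05465
  f = 0.05465 → V = 0.1593 m/s; Re = 8329; f → 0.05651
  f = 0.05651 → V = 0.1567 m/s; Re = 8191; f → 0.05659
Converged (Δf/f < 1%). With the final f = 0.05659: V = √(2·308·0.0743/(0.05659·19.3·1710)) = 0.1565 m/s.
Q = V·A = 0.1565·(π/4·0.0743²) = 0.0006787 m³/s = 0.679 L/s.

Q ≈ 0.679 L/s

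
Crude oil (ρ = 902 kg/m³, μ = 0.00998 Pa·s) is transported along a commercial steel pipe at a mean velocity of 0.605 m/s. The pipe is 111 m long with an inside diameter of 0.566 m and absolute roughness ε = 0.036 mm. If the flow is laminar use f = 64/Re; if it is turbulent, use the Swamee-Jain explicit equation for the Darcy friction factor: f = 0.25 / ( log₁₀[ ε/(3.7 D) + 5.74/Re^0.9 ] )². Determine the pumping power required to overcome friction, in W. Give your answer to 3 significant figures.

Reynolds number Re = ρVD/μ = 902 · 0.605 · 0.566 / 0.00998 = 3.095e+04.
Re > 4000 → turbulent. Relative roughness ε/D = 3.6e-05/0.566 = 6.36e-05. Swamee-Jain: f = 0.25/(log₁₀[6.36e-05/3.7 + 5.74/3.095e+04^0.9])² = 0.25/(log₁₀[1.72e-05 + 0.000522])² = 0.25/(-3.269)² = 0.0234.
Darcy-Weisbach: ΔP = f(L/D)(ρV²/2) = 0.0234·(111/0.566)·(902·0.605²/2) = 0.0234·196.1·165.1 = 757.6 Pa.
Q = V·A = 0.605·0.2516 = 0.1522 m³/s.
Pumping power P = QΔP = 0.1522·757.6 = 115.3 W = 115 W.

P ≈ 115 W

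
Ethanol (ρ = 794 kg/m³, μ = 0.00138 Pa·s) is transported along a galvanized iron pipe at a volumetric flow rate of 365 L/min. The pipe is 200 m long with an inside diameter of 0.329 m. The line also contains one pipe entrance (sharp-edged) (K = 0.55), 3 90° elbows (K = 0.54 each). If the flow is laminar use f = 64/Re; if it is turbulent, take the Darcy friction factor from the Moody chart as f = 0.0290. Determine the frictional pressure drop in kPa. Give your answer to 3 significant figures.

Q = 365 L/min = 365/60000 = 0.006083 m³/s.
Cross-sectional area A = πD²/4 = π(0.329)²/4 = 0.08501 m²; mean velocity V = Q/A = 0.006083/0.08501 = 0.07156 m/s.
Reynolds number Re = ρVD/μ = 794 · 0.07156 · 0.329 / 0.00138 = 1.355e+04.
Re > 4000 → turbulent; use the Moody-chart value f = 0.0290.
Total minor-loss coefficient ΣK = 1·0.55 + 3·0.54 = 2.17.
ΔP = [f·L/D + ΣK]·(ρV²/2) = [0.029·200/0.329 + 2.17]·(794·0.07156²/2) = [17.63 + 2.17]·2.033 = 40.25 Pa.
ΔP = 40.25 Pa = 0.0402 kPa.

ΔP ≈ 0.0402 kPa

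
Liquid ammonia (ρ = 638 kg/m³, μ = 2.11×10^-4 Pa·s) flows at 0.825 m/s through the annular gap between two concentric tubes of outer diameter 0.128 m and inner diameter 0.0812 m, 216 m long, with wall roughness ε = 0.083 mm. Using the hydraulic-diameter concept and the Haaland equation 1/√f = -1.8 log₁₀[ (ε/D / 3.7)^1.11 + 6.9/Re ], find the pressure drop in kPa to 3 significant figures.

Hydraulic diameter D_h = 4A/P = D_o - D_i = 0.128 - 0.0812 = 0.0468 m.
Re = ρVD_h/μ = 638·0.825·0.0468/0.000211 = 1.167e+05.
ε/D_h = 8.3e-05/0.0468 = 0.00177; Haaland gives 1/√f = -1.8 log₁₀[0.000207+5.91e-05] = 6.436, so f = 0.02414.
ΔP = f(L/D_h)(ρV²/2) = 0.02414·216/0.0468·217.1 = 2.42e+04 Pa.
ΔP = 24.2 kPa.

ΔP ≈ 24.2 kPa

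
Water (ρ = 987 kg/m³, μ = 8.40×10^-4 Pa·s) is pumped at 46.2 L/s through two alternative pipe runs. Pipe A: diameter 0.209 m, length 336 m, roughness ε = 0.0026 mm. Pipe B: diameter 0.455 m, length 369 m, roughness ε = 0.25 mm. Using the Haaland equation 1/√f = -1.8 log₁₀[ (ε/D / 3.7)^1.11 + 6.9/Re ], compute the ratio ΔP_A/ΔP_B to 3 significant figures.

Pipe A: V = Q/A = 0.0462/0.03431 = 1.347 m/s; Re = 3.307e+05; ε/D = 1.24e-05; Haaland → f = 0.01419; ΔP_A = f(L/D)(ρV²/2) = 2.042e+04 Pa.
Pipe B: V = Q/A = 0.0462/0.1626 = 0.2841 m/s; Re = 1.519e+05; ε/D = 0.000549; Haaland → f = 0.01936; ΔP_B = f(L/D)(ρV²/2) = 625.6 Pa.
ΔP_A/ΔP_B = 2.042e+04/625.6 = 32.6.

ΔP_A/ΔP_B ≈ 32.6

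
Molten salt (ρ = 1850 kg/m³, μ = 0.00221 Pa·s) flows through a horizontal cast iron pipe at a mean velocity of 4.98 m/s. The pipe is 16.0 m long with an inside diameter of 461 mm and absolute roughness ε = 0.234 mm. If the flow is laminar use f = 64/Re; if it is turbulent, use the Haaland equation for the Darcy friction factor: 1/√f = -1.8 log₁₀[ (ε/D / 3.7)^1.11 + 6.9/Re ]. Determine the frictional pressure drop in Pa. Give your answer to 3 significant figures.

Reynolds number Re = ρVD/μ = 1850 · 4.98 · 0.461 / 0.00221 = 1.922e+06.
Re > 4000 → turbulent. Relative roughness ε/D = 0.000234/0.461 = 0.000508. Haaland: 1/√f = -1.8 log₁₀[(0.000508/3.7)^1.11 + 6.9/1.922e+06] = -1.8 log₁₀[5.16e-05 + 3.59e-06] = 7.665, so f = 0.01702.
Darcy-Weisbach: ΔP = f(L/D)(ρV²/2) = 0.01702·(16/0.461)·(1850·4.98²/2) = 0.01702·34.71·2.294e+04 = 1.355e+04 Pa.

ΔP ≈ 13600 Pa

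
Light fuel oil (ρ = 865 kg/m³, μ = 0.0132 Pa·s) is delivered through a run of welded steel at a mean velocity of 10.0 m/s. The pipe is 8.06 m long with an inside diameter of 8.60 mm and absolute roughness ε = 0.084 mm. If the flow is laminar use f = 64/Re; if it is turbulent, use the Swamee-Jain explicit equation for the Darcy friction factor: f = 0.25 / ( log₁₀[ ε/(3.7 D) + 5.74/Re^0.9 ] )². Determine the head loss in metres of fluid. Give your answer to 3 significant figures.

Reynolds number Re = ρVD/μ = 865 · 10 · 0.0086 / 0.0132 = 5636.
Re > 4000 → turbulent. Relative roughness ε/D = 8.4e-05/0.0086 = 0.00977. Swamee-Jain: f = 0.25/(log₁₀[0.00977/3.7 + 5.74/5636^0.9])² = 0.25/(log₁₀[0.00264 + 0.00242])² = 0.25/(-2.296)² = 0.04741.
Darcy-Weisbach: ΔP = f(L/D)(ρV²/2) = 0.04741·(8.06/0.0086)·(865·10²/2) = 0.04741·937.2·4.325e+04 = 1.922e+06 Pa.
Head loss h_f = ΔP/(ρg) = 1.922e+06/(865·9.81) = 226 m.

h_f ≈ 226 m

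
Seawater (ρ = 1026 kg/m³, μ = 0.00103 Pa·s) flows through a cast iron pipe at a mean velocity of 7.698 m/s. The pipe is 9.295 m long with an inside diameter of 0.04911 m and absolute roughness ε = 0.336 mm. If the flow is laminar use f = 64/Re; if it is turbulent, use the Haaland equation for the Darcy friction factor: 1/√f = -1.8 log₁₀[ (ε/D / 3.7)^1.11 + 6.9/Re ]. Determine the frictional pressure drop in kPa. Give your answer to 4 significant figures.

ΔP ≈ 194.0 kPa

Reynolds number Re = ρVD/μ = 1026 · 7.698 · 0.04911 / 0.00103 = 3.766e+05.
Re > 4000 → turbulent. Relative roughness ε/D = 0.000336/0.04911 = 0.00684. Haaland: 1/√f = -1.8 log₁₀[(0.00684/3.7)^1.11 + 6.9/3.766e+05] = -1.8 log₁₀[0.000925 + 1.83e-05] = 5.445, so f = 0.03373.
Darcy-Weisbach: ΔP = f(L/D)(ρV²/2) = 0.03373·(9.295/0.04911)·(1026·7.698²/2) = 0.03373·189.3·3.04e+04 = 1.94e+05 Pa.
ΔP = 1.94e+05 Pa = 194.0 kPa.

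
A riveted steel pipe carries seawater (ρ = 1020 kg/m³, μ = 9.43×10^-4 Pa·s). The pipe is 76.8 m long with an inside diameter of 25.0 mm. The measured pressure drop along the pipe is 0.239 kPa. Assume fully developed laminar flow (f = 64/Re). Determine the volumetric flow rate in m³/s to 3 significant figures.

Q ≈ 3.16×10^-5 m³/s

For laminar flow, f = 64/Re with Re = ρVD/μ, so Darcy-Weisbach reduces to ΔP = 32μLV/D². Solving for V: V = ΔP·D²/(32μL) = 239·(0.025)²/(32·0.000943·76.8) = 0.06445 m/s.
Check: Re = ρVD/μ = 1020·0.06445·0.025/0.000943 = 1743 < 2300, so the laminar assumption holds.
Q = V·A = 0.06445·(π/4·0.025²) = 3.164e-05 m³/s = 3.16×10^-5 m³/s.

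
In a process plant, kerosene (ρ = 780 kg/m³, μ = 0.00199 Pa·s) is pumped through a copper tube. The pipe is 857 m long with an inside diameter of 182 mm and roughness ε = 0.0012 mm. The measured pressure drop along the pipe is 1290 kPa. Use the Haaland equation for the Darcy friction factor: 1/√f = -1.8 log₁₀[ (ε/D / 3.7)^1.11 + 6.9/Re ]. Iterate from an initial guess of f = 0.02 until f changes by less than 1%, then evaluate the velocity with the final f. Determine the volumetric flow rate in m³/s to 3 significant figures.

Q ≈ 0.191 m³/s

Rearranging Darcy-Weisbach: V = √(2·ΔP·D/(f·L·ρ)). With ε/D = 1.2e-06/0.182 = 6.59e-06, iterate starting from f = 0.02:
  f = 0.02 → V = √(2·1.29e+06·0.182/(0.02·857·780)) = 5.926 m/s; Re = ρVD/μ = 4.228e+05; f → 0.01353
  f = 0.01353 → V = 7.206 m/s; Re = 5.14e+05; f → 0.01307
  f = 0.01307 → V = 7.33 m/s; Re = 5.229e+05; f → 0.01303
Converged (Δf/f < 1%). With the final f = 0.01303: V = √(2·1.29e+06·0.182/(0.01303·857·780)) = 7.341 m/s.
Q = V·A = 7.341·(π/4·0.182²) = 0.191 m³/s = 0.191 m³/s.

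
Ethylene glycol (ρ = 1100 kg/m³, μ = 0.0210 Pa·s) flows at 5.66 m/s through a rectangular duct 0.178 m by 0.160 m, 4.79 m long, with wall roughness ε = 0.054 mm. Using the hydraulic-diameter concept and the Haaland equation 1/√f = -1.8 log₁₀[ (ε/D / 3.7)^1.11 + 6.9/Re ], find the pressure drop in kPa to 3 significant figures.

ΔP ≈ 10.9 kPa

Hydraulic diameter D_h = 4A/P = 4·(0.178·0.16)/(2·(0.178+0.16)) = 0.1139/0.676 = 0.1685 m.
Re = ρVD_h/μ = 1100·5.66·0.1685/0.021 = 4.996e+04.
ε/D_h = 5.4e-05/0.1685 = 0.00032; Haaland gives 1/√f = -1.8 log₁₀[3.1e-05+0.000138] = 6.79, so f = 0.02169.
ΔP = f(L/D_h)(ρV²/2) = 0.02169·4.79/0.1685·1.762e+04 = 1.086e+04 Pa.
ΔP = 10.9 kPa.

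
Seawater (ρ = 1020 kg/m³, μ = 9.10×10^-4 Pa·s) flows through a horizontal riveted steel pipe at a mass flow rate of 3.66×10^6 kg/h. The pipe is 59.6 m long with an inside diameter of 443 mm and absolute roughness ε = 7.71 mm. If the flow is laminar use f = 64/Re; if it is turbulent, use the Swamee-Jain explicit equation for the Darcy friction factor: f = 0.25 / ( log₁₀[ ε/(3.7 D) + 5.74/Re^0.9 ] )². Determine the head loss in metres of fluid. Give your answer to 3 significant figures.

ṁ = 3.66×10^6 kg/h = 3.66×10^6/3600 = 1017 kg/s.
A = πD²/4 = π(0.443)²/4 = 0.1541 m²; mean velocity V = ṁ/(ρA) = 1017/(1020 · 0.1541) = 6.467 m/s.
Reynolds number Re = ρVD/μ = 1020 · 6.467 · 0.443 / 0.00091 = 3.211e+06.
Re > 4000 → turbulent. Relative roughness ε/D = 0.00771/0.443 = 0.0174. Swamee-Jain: f = 0.25/(log₁₀[0.0174/3.7 + 5.74/3.211e+06^0.9])² = 0.25/(log₁₀[0.0047 + 8e-06])² = 0.25/(-2.327)² = 0.04618.
Darcy-Weisbach: ΔP = f(L/D)(ρV²/2) = 0.04618·(59.6/0.443)·(1020·6.467²/2) = 0.04618·134.5·2.133e+04 = 1.325e+05 Pa.
Head loss h_f = ΔP/(ρg) = 1.325e+05/(1020·9.81) = 13.2 m.

h_f ≈ 13.2 m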